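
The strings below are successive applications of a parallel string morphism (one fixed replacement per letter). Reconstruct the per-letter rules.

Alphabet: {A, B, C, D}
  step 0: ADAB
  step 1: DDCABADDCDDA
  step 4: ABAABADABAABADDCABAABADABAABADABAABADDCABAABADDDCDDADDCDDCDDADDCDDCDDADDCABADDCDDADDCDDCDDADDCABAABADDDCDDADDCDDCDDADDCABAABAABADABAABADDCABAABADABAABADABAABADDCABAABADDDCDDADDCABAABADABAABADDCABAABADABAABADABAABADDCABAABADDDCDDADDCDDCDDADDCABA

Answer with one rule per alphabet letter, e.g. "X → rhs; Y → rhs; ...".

  step 0 ⇒ step 1: ADAB ⇒ DDC·ABA·DDC·DDA
    A ↦ DDC
    B ↦ DDA
    D ↦ ABA
    C ↦ D  (constrained at step 1)

A->DDC, B->DDA, C->D, D->ABA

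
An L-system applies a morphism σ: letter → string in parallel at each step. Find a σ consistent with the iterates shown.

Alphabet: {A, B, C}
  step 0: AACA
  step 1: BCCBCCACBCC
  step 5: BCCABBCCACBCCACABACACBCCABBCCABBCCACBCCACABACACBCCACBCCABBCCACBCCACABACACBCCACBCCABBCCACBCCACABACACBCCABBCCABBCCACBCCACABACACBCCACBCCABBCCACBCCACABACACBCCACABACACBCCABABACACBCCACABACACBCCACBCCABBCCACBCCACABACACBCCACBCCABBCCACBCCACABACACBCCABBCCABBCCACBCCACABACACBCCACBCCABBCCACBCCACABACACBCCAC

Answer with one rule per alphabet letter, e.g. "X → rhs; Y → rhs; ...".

  step 0 ⇒ step 1: AACA ⇒ BCC·BCC·AC·BCC
    A ↦ BCC
    C ↦ AC
    B ↦ AB  (constrained at step 1)

A->BCC, B->AB, C->AC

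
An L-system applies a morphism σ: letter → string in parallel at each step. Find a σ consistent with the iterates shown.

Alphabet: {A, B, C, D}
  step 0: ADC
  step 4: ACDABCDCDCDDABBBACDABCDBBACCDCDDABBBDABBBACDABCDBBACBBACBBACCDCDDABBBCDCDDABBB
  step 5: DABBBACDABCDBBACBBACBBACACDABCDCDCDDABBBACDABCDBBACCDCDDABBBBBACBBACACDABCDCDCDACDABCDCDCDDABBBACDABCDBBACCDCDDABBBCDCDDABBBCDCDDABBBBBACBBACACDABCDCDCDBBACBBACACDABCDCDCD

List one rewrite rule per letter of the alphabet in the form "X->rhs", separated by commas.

  step 4 ⇒ step 5: ACDABCDCDCDDABBBACDABCDBBACCDCDDABBBDABBBACDABCDBBACBBACBBACCDCDDABBBCDCDDABBB ⇒ DAB·BB·AC·DAB·CD·BB·AC·BB·AC·BB·AC·AC·DAB·CD·CD·CD·DAB·BB·AC·DAB·CD·BB·AC·CD·CD·DAB·BB·BB·AC·BB·AC·AC·DAB·CD·CD·CD·AC·DAB·CD·CD·CD·DAB·BB·AC·DAB·CD·BB·AC·CD·CD·DAB·BB·CD·CD·DAB·BB·CD·CD·DAB·BB·BB·AC·BB·AC·AC·DAB·CD·CD·CD·BB·AC·BB·AC·AC·DAB·CD·CD·CD
    A ↦ DAB
    B ↦ CD
    C ↦ BB
    D ↦ AC

A->DAB, B->CD, C->BB, D->AC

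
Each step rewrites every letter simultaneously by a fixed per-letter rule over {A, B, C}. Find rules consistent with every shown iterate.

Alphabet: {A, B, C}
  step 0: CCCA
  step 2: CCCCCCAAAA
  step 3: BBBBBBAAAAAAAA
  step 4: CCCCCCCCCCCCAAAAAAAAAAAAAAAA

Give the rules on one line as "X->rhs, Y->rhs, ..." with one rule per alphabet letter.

A->AA, B->CC, C->B

  step 3 ⇒ step 4: BBBBBBAAAAAAAA ⇒ CC·CC·CC·CC·CC·CC·AA·AA·AA·AA·AA·AA·AA·AA
    A ↦ AA
    B ↦ CC
  step 2 ⇒ step 3: CCCCCCAAAA ⇒ B·B·B·B·B·B·AA·AA·AA·AA
    C ↦ B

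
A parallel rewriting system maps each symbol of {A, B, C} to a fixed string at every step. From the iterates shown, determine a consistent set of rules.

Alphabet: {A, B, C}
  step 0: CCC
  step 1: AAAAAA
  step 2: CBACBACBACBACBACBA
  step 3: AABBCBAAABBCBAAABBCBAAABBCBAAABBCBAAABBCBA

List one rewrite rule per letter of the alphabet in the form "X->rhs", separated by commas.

A->CBA, B->BB, C->AA

  step 2 ⇒ step 3: CBACBACBACBACBACBA ⇒ AA·BB·CBA·AA·BB·CBA·AA·BB·CBA·AA·BB·CBA·AA·BB·CBA·AA·BB·CBA
    A ↦ CBA
    B ↦ BB
    C ↦ AA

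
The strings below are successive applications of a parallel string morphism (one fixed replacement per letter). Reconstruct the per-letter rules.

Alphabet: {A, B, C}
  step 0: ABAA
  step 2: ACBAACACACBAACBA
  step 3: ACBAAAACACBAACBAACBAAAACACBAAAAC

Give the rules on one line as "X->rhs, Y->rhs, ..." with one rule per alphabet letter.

A->AC, B->AA, C->BA

  step 2 ⇒ step 3: ACBAACACACBAACBA ⇒ AC·BA·AA·AC·AC·BA·AC·BA·AC·BA·AA·AC·AC·BA·AA·AC
    A ↦ AC
    B ↦ AA
    C ↦ BA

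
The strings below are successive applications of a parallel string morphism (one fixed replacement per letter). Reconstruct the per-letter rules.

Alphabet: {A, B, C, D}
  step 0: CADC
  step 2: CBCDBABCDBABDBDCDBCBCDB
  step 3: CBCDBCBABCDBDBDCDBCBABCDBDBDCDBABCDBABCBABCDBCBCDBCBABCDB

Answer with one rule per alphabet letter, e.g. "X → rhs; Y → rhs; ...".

  step 2 ⇒ step 3: CBCDBABCDBABDBDCDBCBCDB ⇒ CB·CDB·CB·AB·CDB·DBD·CDB·CB·AB·CDB·DBD·CDB·AB·CDB·AB·CB·AB·CDB·CB·CDB·CB·AB·CDB
    A ↦ DBD
    B ↦ CDB
    C ↦ CB
    D ↦ AB

A->DBD, B->CDB, C->CB, D->AB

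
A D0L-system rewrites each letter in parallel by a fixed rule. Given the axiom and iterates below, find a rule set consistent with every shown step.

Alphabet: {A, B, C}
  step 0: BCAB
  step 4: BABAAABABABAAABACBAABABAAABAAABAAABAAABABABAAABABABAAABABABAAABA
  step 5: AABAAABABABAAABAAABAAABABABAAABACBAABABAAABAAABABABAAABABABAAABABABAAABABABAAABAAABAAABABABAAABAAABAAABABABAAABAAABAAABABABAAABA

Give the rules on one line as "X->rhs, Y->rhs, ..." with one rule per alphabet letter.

A->BA, B->AA, C->CB

  step 4 ⇒ step 5: BABAAABABABAAABACBAABABAAABAAABAAABAAABABABAAABABABAAABABABAAABA ⇒ AA·BA·AA·BA·BA·BA·AA·BA·AA·BA·AA·BA·BA·BA·AA·BA·CB·AA·BA·BA·AA·BA·AA·BA·BA·BA·AA·BA·BA·BA·AA·BA·BA·BA·AA·BA·BA·BA·AA·BA·AA·BA·AA·BA·BA·BA·AA·BA·AA·BA·AA·BA·BA·BA·AA·BA·AA·BA·AA·BA·BA·BA·AA·BA
    A ↦ BA
    B ↦ AA
    C ↦ CB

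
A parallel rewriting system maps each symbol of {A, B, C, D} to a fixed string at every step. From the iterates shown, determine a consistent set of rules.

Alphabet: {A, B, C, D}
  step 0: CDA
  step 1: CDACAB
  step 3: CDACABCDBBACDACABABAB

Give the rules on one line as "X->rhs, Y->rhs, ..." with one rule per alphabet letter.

A->B, B->BA, C->CD, D->ACA

  step 0 ⇒ step 1: CDA ⇒ CD·ACA·B
    A ↦ B
    C ↦ CD
    D ↦ ACA
    B ↦ BA  (constrained at step 1)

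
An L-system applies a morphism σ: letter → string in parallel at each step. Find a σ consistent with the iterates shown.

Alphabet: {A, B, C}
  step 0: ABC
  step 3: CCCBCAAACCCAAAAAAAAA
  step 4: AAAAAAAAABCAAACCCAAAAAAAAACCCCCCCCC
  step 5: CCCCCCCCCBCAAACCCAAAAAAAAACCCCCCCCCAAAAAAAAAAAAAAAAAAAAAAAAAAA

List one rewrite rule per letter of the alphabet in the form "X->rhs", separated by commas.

  step 4 ⇒ step 5: AAAAAAAAABCAAACCCAAAAAAAAACCCCCCCCC ⇒ C·C·C·C·C·C·C·C·C·BC·AAA·C·C·C·AAA·AAA·AAA·C·C·C·C·C·C·C·C·C·AAA·AAA·AAA·AAA·AAA·AAA·AAA·AAA·AAA
    A ↦ C
    B ↦ BC
    C ↦ AAA

A->C, B->BC, C->AAA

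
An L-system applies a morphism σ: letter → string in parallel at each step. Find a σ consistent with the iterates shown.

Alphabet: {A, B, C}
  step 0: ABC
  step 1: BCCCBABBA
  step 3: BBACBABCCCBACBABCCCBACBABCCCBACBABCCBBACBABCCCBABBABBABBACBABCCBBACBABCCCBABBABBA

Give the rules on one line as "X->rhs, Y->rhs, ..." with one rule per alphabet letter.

  step 0 ⇒ step 1: ABC ⇒ BCC·CBA·BBA
    A ↦ BCC
    B ↦ CBA
    C ↦ BBA

A->BCC, B->CBA, C->BBA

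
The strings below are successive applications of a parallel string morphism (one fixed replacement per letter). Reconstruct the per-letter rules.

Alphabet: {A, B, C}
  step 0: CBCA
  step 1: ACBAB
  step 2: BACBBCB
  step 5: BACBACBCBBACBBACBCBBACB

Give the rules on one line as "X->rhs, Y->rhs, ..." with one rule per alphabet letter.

  step 1 ⇒ step 2: ACBAB ⇒ B·A·CB·B·CB
    A ↦ B
    B ↦ CB
    C ↦ A

A->B, B->CB, C->A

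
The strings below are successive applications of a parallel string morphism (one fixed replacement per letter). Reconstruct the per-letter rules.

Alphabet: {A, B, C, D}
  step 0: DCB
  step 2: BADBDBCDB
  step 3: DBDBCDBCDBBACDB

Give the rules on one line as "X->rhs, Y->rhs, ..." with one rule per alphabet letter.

A->DB, B->DB, C->BA, D->C

  step 2 ⇒ step 3: BADBDBCDB ⇒ DB·DB·C·DB·C·DB·BA·C·DB
    A ↦ DB
    B ↦ DB
    C ↦ BA
    D ↦ C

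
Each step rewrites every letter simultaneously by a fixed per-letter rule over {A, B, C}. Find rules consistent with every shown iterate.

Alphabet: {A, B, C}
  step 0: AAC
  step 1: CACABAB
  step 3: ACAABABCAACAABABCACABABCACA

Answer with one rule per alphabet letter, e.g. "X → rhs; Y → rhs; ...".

A->CA, B->A, C->BAB

  step 0 ⇒ step 1: AAC ⇒ CA·CA·BAB
    A ↦ CA
    C ↦ BAB
    B ↦ A  (constrained at step 1)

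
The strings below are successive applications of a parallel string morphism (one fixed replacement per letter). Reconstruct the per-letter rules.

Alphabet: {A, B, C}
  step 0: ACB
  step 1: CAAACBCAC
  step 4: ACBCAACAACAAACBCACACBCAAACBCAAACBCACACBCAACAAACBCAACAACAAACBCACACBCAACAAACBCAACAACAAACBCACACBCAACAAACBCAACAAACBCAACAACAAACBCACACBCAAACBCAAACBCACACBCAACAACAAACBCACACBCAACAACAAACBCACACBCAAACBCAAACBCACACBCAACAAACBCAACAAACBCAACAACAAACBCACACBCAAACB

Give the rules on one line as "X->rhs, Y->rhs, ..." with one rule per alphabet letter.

  step 0 ⇒ step 1: ACB ⇒ CAA·ACB·CAC
    A ↦ CAA
    B ↦ CAC
    C ↦ ACB

A->CAA, B->CAC, C->ACB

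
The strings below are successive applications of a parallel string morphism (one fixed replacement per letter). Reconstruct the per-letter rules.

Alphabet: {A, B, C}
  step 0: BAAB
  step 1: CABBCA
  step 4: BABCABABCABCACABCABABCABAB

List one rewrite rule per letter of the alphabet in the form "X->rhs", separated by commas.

A->B, B->CA, C->BA

  step 0 ⇒ step 1: BAAB ⇒ CA·B·B·CA
    A ↦ B
    B ↦ CA
    C ↦ BA  (constrained at step 1)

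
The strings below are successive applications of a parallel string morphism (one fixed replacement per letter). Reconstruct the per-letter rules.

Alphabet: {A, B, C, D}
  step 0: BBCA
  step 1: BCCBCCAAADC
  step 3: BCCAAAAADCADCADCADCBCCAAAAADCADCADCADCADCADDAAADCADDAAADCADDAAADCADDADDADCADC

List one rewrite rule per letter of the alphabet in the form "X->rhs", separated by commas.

A->ADC, B->BCC, C->AA, D->ADD

  step 0 ⇒ step 1: BBCA ⇒ BCC·BCC·AA·ADC
    A ↦ ADC
    B ↦ BCC
    C ↦ AA
    D ↦ ADD  (constrained at step 1)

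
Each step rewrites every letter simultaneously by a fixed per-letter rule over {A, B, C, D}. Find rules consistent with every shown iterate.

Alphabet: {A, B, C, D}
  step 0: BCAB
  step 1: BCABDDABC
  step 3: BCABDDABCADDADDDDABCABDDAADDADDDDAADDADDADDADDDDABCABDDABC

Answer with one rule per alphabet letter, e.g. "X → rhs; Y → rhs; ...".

A->DDA, B->BC, C->AB, D->ADD

  step 0 ⇒ step 1: BCAB ⇒ BC·AB·DDA·BC
    A ↦ DDA
    B ↦ BC
    C ↦ AB
    D ↦ ADD  (constrained at step 1)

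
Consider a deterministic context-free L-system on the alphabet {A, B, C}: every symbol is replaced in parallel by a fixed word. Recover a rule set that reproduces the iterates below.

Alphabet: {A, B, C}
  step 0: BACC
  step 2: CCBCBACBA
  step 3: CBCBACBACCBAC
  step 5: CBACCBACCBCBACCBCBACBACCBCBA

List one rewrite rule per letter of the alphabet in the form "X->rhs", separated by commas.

A->C, B->A, C->CB

  step 2 ⇒ step 3: CCBCBACBA ⇒ CB·CB·A·CB·A·C·CB·A·C
    A ↦ C
    B ↦ A
    C ↦ CB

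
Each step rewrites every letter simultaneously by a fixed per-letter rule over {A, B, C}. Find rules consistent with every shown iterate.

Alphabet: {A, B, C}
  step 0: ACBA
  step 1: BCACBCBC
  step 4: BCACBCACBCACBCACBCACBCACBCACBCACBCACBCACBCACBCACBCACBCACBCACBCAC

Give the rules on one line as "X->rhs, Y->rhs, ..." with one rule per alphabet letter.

  step 0 ⇒ step 1: ACBA ⇒ BC·AC·BC·BC
    A ↦ BC
    B ↦ BC
    C ↦ AC

A->BC, B->BC, C->AC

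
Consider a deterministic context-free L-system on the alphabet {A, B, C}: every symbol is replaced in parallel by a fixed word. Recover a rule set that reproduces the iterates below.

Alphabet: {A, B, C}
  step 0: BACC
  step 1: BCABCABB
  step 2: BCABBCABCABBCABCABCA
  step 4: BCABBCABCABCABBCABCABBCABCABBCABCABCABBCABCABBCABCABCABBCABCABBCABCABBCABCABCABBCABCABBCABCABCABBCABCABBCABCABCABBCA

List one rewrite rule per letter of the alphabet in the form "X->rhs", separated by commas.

A->BCA, B->BCA, C->B

  step 1 ⇒ step 2: BCABCABB ⇒ BCA·B·BCA·BCA·B·BCA·BCA·BCA
    A ↦ BCA
    B ↦ BCA
    C ↦ B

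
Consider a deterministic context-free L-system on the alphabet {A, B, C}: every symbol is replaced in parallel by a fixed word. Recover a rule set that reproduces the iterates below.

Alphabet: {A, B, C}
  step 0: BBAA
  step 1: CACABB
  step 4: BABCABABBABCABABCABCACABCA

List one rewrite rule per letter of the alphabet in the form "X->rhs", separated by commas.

A->B, B->CA, C->BA

  step 0 ⇒ step 1: BBAA ⇒ CA·CA·B·B
    A ↦ B
    B ↦ CA
    C ↦ BA  (constrained at step 1)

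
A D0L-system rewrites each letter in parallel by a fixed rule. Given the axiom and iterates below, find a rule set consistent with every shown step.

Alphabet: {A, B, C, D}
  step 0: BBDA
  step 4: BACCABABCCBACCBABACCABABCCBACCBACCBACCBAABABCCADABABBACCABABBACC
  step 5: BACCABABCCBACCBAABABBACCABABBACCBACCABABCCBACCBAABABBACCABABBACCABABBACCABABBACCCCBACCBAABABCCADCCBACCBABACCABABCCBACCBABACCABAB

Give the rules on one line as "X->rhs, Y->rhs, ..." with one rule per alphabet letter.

A->CC, B->BA, C->AB, D->AD

  step 4 ⇒ step 5: BACCABABCCBACCBABACCABABCCBACCBACCBACCBAABABCCADABABBACCABABBACC ⇒ BA·CC·AB·AB·CC·BA·CC·BA·AB·AB·BA·CC·AB·AB·BA·CC·BA·CC·AB·AB·CC·BA·CC·BA·AB·AB·BA·CC·AB·AB·BA·CC·AB·AB·BA·CC·AB·AB·BA·CC·CC·BA·CC·BA·AB·AB·CC·AD·CC·BA·CC·BA·BA·CC·AB·AB·CC·BA·CC·BA·BA·CC·AB·AB
    A ↦ CC
    B ↦ BA
    C ↦ AB
    D ↦ AD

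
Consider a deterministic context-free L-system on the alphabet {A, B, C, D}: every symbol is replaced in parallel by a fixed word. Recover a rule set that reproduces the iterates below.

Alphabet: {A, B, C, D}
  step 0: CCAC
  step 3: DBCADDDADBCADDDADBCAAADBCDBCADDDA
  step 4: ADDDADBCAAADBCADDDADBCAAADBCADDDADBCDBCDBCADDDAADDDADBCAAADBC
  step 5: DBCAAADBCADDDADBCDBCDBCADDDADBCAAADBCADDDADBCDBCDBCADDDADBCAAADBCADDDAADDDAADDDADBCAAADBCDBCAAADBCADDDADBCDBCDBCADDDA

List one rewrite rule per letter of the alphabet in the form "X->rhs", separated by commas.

A->DBC, B->DD, C->DA, D->A

  step 4 ⇒ step 5: ADDDADBCAAADBCADDDADBCAAADBCADDDADBCDBCDBCADDDAADDDADBCAAADBC ⇒ DBC·A·A·A·DBC·A·DD·DA·DBC·DBC·DBC·A·DD·DA·DBC·A·A·A·DBC·A·DD·DA·DBC·DBC·DBC·A·DD·DA·DBC·A·A·A·DBC·A·DD·DA·A·DD·DA·A·DD·DA·DBC·A·A·A·DBC·DBC·A·A·A·DBC·A·DD·DA·DBC·DBC·DBC·A·DD·DA
    A ↦ DBC
    B ↦ DD
    C ↦ DA
    D ↦ A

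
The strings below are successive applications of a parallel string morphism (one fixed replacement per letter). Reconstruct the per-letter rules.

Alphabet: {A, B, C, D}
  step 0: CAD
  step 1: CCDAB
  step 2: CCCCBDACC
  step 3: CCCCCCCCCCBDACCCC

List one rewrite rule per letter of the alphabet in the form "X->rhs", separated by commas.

A->DA, B->CC, C->CC, D->B

  step 2 ⇒ step 3: CCCCBDACC ⇒ CC·CC·CC·CC·CC·B·DA·CC·CC
    A ↦ DA
    B ↦ CC
    C ↦ CC
    D ↦ B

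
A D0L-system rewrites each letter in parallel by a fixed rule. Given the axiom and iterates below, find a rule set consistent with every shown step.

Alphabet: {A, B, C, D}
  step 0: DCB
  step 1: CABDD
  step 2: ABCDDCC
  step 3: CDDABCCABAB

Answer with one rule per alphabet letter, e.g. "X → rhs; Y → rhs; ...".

A->C, B->DD, C->AB, D->C

  step 2 ⇒ step 3: ABCDDCC ⇒ C·DD·AB·C·C·AB·AB
    A ↦ C
    B ↦ DD
    C ↦ AB
    D ↦ C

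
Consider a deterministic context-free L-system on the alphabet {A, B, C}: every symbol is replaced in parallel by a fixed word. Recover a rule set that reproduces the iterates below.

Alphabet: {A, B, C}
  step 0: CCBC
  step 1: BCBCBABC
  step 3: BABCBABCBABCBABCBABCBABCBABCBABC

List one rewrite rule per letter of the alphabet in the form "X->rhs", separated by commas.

A->BC, B->BA, C->BC

  step 0 ⇒ step 1: CCBC ⇒ BC·BC·BA·BC
    B ↦ BA
    C ↦ BC
    A ↦ BC  (constrained at step 1)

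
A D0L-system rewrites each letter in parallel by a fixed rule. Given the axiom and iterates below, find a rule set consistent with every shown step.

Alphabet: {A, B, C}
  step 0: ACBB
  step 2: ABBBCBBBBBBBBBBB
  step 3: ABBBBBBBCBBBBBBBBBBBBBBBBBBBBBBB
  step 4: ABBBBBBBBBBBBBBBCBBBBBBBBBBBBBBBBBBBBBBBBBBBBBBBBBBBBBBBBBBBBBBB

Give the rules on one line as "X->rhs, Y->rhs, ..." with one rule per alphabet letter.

A->AB, B->BB, C->CB

  step 3 ⇒ step 4: ABBBBBBBCBBBBBBBBBBBBBBBBBBBBBBB ⇒ AB·BB·BB·BB·BB·BB·BB·BB·CB·BB·BB·BB·BB·BB·BB·BB·BB·BB·BB·BB·BB·BB·BB·BB·BB·BB·BB·BB·BB·BB·BB·BB
    A ↦ AB
    B ↦ BB
    C ↦ CB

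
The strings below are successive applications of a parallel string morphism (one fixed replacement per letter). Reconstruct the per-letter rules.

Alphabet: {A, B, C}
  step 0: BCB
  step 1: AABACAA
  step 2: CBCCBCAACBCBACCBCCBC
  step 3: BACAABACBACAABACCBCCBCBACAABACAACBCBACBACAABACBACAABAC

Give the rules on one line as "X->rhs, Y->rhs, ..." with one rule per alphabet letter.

A->CBC, B->AA, C->BAC

  step 2 ⇒ step 3: CBCCBCAACBCBACCBCCBC ⇒ BAC·AA·BAC·BAC·AA·BAC·CBC·CBC·BAC·AA·BAC·AA·CBC·BAC·BAC·AA·BAC·BAC·AA·BAC
    A ↦ CBC
    B ↦ AA
    C ↦ BAC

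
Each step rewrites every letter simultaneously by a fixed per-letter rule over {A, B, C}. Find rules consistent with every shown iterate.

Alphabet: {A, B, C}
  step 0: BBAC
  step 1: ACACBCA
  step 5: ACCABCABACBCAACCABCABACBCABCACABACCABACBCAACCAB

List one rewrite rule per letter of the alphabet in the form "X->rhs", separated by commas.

A->B, B->AC, C->CA

  step 0 ⇒ step 1: BBAC ⇒ AC·AC·B·CA
    A ↦ B
    B ↦ AC
    C ↦ CA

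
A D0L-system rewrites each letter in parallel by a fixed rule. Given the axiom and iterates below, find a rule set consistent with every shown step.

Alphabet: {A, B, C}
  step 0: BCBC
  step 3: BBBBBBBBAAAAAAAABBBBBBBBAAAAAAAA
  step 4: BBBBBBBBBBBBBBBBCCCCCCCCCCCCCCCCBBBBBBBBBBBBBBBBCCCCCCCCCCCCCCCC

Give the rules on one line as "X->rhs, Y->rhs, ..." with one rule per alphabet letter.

A->CC, B->BB, C->AA

  step 3 ⇒ step 4: BBBBBBBBAAAAAAAABBBBBBBBAAAAAAAA ⇒ BB·BB·BB·BB·BB·BB·BB·BB·CC·CC·CC·CC·CC·CC·CC·CC·BB·BB·BB·BB·BB·BB·BB·BB·CC·CC·CC·CC·CC·CC·CC·CC
    A ↦ CC
    B ↦ BB
    C ↦ AA  (constrained at step 0)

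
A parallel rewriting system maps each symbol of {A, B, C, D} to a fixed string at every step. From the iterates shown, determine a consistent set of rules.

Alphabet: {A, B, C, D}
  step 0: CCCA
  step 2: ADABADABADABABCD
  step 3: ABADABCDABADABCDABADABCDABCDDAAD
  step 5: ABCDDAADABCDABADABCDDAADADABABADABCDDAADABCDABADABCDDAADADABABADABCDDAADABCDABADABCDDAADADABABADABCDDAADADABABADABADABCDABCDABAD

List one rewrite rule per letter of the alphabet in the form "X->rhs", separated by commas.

  step 2 ⇒ step 3: ADABADABADABABCD ⇒ AB·AD·AB·CD·AB·AD·AB·CD·AB·AD·AB·CD·AB·CD·DA·AD
    A ↦ AB
    B ↦ CD
    C ↦ DA
    D ↦ AD

A->AB, B->CD, C->DA, D->AD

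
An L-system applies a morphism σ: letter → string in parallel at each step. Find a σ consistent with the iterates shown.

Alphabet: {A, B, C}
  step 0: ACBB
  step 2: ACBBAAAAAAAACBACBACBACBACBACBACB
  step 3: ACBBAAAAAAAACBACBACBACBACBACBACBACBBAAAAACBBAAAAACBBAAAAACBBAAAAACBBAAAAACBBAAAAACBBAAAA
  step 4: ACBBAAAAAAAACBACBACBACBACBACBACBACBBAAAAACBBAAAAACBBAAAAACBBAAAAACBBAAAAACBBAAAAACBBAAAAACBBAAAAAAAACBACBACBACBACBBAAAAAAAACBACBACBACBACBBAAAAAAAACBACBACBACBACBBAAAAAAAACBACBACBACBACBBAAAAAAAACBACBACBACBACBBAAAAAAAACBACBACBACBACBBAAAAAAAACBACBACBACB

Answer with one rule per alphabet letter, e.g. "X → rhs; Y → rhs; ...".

A->ACB, B->AAA, C->BA

  step 3 ⇒ step 4: ACBBAAAAAAAACBACBACBACBACBACBACBACBBAAAAACBBAAAAACBBAAAAACBBAAAAACBBAAAAACBBAAAAACBBAAAA ⇒ ACB·BA·AAA·AAA·ACB·ACB·ACB·ACB·ACB·ACB·ACB·ACB·BA·AAA·ACB·BA·AAA·ACB·BA·AAA·ACB·BA·AAA·ACB·BA·AAA·ACB·BA·AAA·ACB·BA·AAA·ACB·BA·AAA·AAA·ACB·ACB·ACB·ACB·ACB·BA·AAA·AAA·ACB·ACB·ACB·ACB·ACB·BA·AAA·AAA·ACB·ACB·ACB·ACB·ACB·BA·AAA·AAA·ACB·ACB·ACB·ACB·ACB·BA·AAA·AAA·ACB·ACB·ACB·ACB·ACB·BA·AAA·AAA·ACB·ACB·ACB·ACB·ACB·BA·AAA·AAA·ACB·ACB·ACB·ACB
    A ↦ ACB
    B ↦ AAA
    C ↦ BA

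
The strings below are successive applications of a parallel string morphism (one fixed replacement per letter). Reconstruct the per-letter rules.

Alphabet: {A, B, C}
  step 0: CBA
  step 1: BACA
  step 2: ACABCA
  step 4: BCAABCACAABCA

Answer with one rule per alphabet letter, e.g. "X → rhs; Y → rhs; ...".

  step 1 ⇒ step 2: BACA ⇒ A·CA·B·CA
    A ↦ CA
    B ↦ A
    C ↦ B

A->CA, B->A, C->B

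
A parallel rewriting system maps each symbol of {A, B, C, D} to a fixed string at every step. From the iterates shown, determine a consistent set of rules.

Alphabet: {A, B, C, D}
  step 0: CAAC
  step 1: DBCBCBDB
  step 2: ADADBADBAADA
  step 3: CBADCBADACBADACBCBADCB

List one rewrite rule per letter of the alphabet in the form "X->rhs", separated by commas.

A->CB, B->A, C->DB, D->AD

  step 2 ⇒ step 3: ADADBADBAADA ⇒ CB·AD·CB·AD·A·CB·AD·A·CB·CB·AD·CB
    A ↦ CB
    B ↦ A
    D ↦ AD
  step 0 ⇒ step 1: CAAC ⇒ DB·CB·CB·DB
    C ↦ DB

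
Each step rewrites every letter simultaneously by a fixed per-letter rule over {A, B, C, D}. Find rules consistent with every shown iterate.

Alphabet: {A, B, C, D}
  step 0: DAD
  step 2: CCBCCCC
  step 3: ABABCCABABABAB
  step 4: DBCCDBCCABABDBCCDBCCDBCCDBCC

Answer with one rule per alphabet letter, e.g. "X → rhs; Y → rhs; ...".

A->DB, B->CC, C->AB, D->B

  step 3 ⇒ step 4: ABABCCABABABAB ⇒ DB·CC·DB·CC·AB·AB·DB·CC·DB·CC·DB·CC·DB·CC
    A ↦ DB
    B ↦ CC
    C ↦ AB
    D ↦ B  (constrained at step 0)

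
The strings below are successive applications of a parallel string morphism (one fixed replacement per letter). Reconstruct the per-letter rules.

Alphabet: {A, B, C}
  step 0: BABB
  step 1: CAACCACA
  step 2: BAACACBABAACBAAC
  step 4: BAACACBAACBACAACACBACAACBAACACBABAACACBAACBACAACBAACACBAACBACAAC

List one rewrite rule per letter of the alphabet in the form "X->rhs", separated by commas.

  step 1 ⇒ step 2: CAACCACA ⇒ BA·AC·AC·BA·BA·AC·BA·AC
    A ↦ AC
    C ↦ BA
  step 0 ⇒ step 1: BABB ⇒ CA·AC·CA·CA
    B ↦ CA

A->AC, B->CA, C->BA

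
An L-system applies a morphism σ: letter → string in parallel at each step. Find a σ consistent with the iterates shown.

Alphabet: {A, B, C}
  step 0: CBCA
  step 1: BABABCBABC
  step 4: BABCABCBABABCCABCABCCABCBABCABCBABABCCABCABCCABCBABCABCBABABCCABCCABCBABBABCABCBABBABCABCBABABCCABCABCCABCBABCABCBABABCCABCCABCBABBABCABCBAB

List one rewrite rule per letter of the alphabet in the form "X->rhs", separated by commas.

A->C, B->ABC, C->BAB

  step 0 ⇒ step 1: CBCA ⇒ BAB·ABC·BAB·C
    A ↦ C
    B ↦ ABC
    C ↦ BAB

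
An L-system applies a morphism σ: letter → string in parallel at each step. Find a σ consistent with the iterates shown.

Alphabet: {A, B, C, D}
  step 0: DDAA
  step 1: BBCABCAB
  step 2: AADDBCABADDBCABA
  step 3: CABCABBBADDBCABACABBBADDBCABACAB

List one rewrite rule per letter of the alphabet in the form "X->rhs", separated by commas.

  step 2 ⇒ step 3: AADDBCABADDBCABA ⇒ CAB·CAB·B·B·A·DDB·CAB·A·CAB·B·B·A·DDB·CAB·A·CAB
    A ↦ CAB
    B ↦ A
    C ↦ DDB
    D ↦ B

A->CAB, B->A, C->DDB, D->B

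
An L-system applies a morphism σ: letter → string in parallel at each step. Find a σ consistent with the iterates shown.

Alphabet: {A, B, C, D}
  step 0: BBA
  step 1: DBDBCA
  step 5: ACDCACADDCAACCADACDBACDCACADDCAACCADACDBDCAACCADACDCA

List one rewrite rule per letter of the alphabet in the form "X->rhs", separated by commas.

  step 0 ⇒ step 1: BBA ⇒ DB·DB·CA
    A ↦ CA
    B ↦ DB
    C ↦ D  (constrained at step 1)
    D ↦ AC  (constrained at step 1)

A->CA, B->DB, C->D, D->AC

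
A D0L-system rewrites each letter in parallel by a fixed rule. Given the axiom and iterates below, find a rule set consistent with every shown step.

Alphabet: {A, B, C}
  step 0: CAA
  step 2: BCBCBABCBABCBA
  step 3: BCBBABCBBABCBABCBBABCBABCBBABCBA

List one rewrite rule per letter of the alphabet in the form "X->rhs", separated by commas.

A->BA, B->BC, C->BBA

  step 2 ⇒ step 3: BCBCBABCBABCBA ⇒ BC·BBA·BC·BBA·BC·BA·BC·BBA·BC·BA·BC·BBA·BC·BA
    A ↦ BA
    B ↦ BC
    C ↦ BBA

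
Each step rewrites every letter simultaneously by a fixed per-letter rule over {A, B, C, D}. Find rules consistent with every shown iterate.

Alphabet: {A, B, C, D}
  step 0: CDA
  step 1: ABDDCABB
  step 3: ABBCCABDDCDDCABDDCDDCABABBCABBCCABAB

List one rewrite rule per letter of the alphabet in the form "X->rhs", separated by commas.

  step 0 ⇒ step 1: CDA ⇒ AB·DDC·ABB
    A ↦ ABB
    C ↦ AB
    D ↦ DDC
    B ↦ C  (constrained at step 1)

A->ABB, B->C, C->AB, D->DDC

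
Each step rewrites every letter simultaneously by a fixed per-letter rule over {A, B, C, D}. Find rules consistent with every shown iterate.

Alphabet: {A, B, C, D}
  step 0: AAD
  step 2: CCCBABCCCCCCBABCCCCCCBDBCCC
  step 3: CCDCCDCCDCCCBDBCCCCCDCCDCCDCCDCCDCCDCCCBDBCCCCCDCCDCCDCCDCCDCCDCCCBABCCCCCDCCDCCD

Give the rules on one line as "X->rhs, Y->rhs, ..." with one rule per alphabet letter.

  step 2 ⇒ step 3: CCCBABCCCCCCBABCCCCCCBDBCCC ⇒ CCD·CCD·CCD·CCC·BDB·CCC·CCD·CCD·CCD·CCD·CCD·CCD·CCC·BDB·CCC·CCD·CCD·CCD·CCD·CCD·CCD·CCC·BAB·CCC·CCD·CCD·CCD
    A ↦ BDB
    B ↦ CCC
    C ↦ CCD
    D ↦ BAB

A->BDB, B->CCC, C->CCD, D->BAB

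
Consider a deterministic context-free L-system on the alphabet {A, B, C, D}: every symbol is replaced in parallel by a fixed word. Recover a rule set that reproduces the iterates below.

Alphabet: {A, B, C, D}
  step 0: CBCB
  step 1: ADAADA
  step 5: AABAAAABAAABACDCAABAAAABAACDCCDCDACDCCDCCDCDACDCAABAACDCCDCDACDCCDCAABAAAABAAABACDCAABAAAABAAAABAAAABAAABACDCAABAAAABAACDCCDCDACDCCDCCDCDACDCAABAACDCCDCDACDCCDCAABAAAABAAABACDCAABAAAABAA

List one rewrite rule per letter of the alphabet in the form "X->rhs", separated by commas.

  step 0 ⇒ step 1: CBCB ⇒ A·DA·A·DA
    B ↦ DA
    C ↦ A
    A ↦ CDC  (constrained at step 1)
    D ↦ ABA  (constrained at step 1)

A->CDC, B->DA, C->A, D->ABA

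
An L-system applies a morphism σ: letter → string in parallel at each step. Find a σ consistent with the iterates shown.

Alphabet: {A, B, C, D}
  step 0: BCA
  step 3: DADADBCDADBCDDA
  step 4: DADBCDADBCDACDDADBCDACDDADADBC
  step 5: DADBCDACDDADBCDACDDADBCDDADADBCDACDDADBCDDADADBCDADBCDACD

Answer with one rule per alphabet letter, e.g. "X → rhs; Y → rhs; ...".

  step 4 ⇒ step 5: DADBCDADBCDACDDADBCDACDDADADBC ⇒ DA·DBC·DA·C·D·DA·DBC·DA·C·D·DA·DBC·D·DA·DA·DBC·DA·C·D·DA·DBC·D·DA·DA·DBC·DA·DBC·DA·C·D
    A ↦ DBC
    B ↦ C
    C ↦ D
    D ↦ DA

A->DBC, B->C, C->D, D->DA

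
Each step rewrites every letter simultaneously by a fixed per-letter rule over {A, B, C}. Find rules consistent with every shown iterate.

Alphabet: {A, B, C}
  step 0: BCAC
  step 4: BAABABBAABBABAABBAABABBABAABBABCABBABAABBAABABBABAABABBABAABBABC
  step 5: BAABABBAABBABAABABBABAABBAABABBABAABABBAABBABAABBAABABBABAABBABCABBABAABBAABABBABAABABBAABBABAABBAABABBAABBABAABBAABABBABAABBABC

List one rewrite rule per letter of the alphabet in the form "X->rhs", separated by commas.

A->AB, B->BA, C->BC

  step 4 ⇒ step 5: BAABABBAABBABAABBAABABBABAABBABCABBABAABBAABABBABAABABBABAABBABC ⇒ BA·AB·AB·BA·AB·BA·BA·AB·AB·BA·BA·AB·BA·AB·AB·BA·BA·AB·AB·BA·AB·BA·BA·AB·BA·AB·AB·BA·BA·AB·BA·BC·AB·BA·BA·AB·BA·AB·AB·BA·BA·AB·AB·BA·AB·BA·BA·AB·BA·AB·AB·BA·AB·BA·BA·AB·BA·AB·AB·BA·BA·AB·BA·BC
    A ↦ AB
    B ↦ BA
    C ↦ BC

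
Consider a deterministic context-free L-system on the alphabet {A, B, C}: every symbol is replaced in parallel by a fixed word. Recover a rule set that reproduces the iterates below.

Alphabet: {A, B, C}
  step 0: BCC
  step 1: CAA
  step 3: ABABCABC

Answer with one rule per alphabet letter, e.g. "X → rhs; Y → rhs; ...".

  step 0 ⇒ step 1: BCC ⇒ C·A·A
    B ↦ C
    C ↦ A
    A ↦ AB  (constrained at step 1)

A->AB, B->C, C->A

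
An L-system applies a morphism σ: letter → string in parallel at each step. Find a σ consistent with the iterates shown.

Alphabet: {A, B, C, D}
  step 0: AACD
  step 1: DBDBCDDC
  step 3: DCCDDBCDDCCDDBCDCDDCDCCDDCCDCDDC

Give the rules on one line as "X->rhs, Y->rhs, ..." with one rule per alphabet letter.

  step 0 ⇒ step 1: AACD ⇒ DB·DB·CD·DC
    A ↦ DB
    C ↦ CD
    D ↦ DC
    B ↦ AC  (constrained at step 1)

A->DB, B->AC, C->CD, D->DC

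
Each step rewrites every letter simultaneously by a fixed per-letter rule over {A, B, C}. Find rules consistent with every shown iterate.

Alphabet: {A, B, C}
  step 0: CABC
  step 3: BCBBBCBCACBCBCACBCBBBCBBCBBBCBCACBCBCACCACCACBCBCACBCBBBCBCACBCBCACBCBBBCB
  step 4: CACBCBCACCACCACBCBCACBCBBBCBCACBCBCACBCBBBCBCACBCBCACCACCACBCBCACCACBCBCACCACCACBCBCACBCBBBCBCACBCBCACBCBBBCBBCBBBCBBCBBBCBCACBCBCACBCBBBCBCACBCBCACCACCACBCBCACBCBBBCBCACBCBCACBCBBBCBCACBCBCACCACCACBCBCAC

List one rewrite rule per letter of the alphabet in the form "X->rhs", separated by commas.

A->B, B->CAC, C->BCB

  step 3 ⇒ step 4: BCBBBCBCACBCBCACBCBBBCBBCBBBCBCACBCBCACCACCACBCBCACBCBBBCBCACBCBCACBCBBBCB ⇒ CAC·BCB·CAC·CAC·CAC·BCB·CAC·BCB·B·BCB·CAC·BCB·CAC·BCB·B·BCB·CAC·BCB·CAC·CAC·CAC·BCB·CAC·CAC·BCB·CAC·CAC·CAC·BCB·CAC·BCB·B·BCB·CAC·BCB·CAC·BCB·B·BCB·BCB·B·BCB·BCB·B·BCB·CAC·BCB·CAC·BCB·B·BCB·CAC·BCB·CAC·CAC·CAC·BCB·CAC·BCB·B·BCB·CAC·BCB·CAC·BCB·B·BCB·CAC·BCB·CAC·CAC·CAC·BCB·CAC
    A ↦ B
    B ↦ CAC
    C ↦ BCB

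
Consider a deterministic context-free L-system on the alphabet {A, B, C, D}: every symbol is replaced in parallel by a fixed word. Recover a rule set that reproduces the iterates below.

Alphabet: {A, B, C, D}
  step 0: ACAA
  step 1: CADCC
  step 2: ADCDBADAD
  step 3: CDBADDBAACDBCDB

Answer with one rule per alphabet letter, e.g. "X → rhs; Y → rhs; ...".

A->C, B->AA, C->AD, D->DB

  step 2 ⇒ step 3: ADCDBADAD ⇒ C·DB·AD·DB·AA·C·DB·C·DB
    A ↦ C
    B ↦ AA
    C ↦ AD
    D ↦ DB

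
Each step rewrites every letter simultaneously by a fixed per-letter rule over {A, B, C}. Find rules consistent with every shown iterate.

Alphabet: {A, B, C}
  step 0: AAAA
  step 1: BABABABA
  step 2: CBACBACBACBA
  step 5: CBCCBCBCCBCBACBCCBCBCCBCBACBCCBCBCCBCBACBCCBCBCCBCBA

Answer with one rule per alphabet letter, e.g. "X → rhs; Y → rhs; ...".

A->BA, B->C, C->CB

  step 1 ⇒ step 2: BABABABA ⇒ C·BA·C·BA·C·BA·C·BA
    A ↦ BA
    B ↦ C
    C ↦ CB  (constrained at step 2)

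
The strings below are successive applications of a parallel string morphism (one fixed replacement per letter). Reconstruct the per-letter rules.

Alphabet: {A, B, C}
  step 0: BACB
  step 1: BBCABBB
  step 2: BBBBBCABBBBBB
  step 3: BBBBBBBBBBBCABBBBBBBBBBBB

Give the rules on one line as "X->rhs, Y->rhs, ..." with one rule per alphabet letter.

A->CA, B->BB, C->B

  step 2 ⇒ step 3: BBBBBCABBBBBB ⇒ BB·BB·BB·BB·BB·B·CA·BB·BB·BB·BB·BB·BB
    A ↦ CA
    B ↦ BB
    C ↦ B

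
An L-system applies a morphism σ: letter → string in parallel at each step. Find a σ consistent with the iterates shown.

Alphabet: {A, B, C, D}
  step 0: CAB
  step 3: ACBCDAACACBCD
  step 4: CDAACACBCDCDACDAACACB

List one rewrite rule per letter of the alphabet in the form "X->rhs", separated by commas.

  step 3 ⇒ step 4: ACBCDAACACBCD ⇒ CD·A·AC·A·CB·CD·CD·A·CD·A·AC·A·CB
    A ↦ CD
    B ↦ AC
    C ↦ A
    D ↦ CB

A->CD, B->AC, C->A, D->CB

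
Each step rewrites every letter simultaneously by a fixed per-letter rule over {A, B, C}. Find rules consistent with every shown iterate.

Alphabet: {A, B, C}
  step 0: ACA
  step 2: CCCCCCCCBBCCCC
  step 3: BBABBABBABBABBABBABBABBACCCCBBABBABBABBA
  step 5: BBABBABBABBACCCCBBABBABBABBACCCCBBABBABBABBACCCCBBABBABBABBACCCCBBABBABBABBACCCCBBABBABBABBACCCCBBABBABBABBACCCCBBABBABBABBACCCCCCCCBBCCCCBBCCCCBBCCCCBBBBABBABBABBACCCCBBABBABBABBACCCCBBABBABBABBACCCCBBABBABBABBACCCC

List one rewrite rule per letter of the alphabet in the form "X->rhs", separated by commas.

A->BB, B->CC, C->BBA

  step 2 ⇒ step 3: CCCCCCCCBBCCCC ⇒ BBA·BBA·BBA·BBA·BBA·BBA·BBA·BBA·CC·CC·BBA·BBA·BBA·BBA
    B ↦ CC
    C ↦ BBA
    A ↦ BB  (constrained at step 0)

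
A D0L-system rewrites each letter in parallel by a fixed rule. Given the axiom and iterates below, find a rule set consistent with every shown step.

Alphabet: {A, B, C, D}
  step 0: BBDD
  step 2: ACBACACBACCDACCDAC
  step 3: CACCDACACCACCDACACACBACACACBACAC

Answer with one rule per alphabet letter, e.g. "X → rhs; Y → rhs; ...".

  step 2 ⇒ step 3: ACBACACBACCDACCDAC ⇒ C·AC·CDA·C·AC·C·AC·CDA·C·AC·AC·BA·C·AC·AC·BA·C·AC
    A ↦ C
    B ↦ CDA
    C ↦ AC
    D ↦ BA

A->C, B->CDA, C->AC, D->BA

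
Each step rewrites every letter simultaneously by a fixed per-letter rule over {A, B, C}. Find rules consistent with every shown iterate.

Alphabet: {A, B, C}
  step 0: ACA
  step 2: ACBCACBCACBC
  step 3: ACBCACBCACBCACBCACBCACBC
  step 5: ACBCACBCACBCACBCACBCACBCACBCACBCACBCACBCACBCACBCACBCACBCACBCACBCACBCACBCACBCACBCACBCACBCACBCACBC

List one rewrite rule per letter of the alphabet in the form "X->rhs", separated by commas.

  step 2 ⇒ step 3: ACBCACBCACBC ⇒ AC·BC·AC·BC·AC·BC·AC·BC·AC·BC·AC·BC
    A ↦ AC
    B ↦ AC
    C ↦ BC

A->AC, B->AC, C->BC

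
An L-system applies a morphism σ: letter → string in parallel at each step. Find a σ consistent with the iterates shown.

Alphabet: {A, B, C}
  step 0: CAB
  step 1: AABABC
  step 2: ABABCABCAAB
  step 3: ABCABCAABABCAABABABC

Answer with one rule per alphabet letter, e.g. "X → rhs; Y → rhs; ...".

A->AB, B->C, C->AAB

  step 2 ⇒ step 3: ABABCABCAAB ⇒ AB·C·AB·C·AAB·AB·C·AAB·AB·AB·C
    A ↦ AB
    B ↦ C
    C ↦ AAB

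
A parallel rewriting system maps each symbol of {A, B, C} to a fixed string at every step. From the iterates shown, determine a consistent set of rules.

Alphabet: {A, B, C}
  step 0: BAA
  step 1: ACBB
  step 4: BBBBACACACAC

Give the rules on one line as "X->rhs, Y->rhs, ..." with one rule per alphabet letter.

A->B, B->AC, C->B

  step 0 ⇒ step 1: BAA ⇒ AC·B·B
    A ↦ B
    B ↦ AC
    C ↦ B  (constrained at step 1)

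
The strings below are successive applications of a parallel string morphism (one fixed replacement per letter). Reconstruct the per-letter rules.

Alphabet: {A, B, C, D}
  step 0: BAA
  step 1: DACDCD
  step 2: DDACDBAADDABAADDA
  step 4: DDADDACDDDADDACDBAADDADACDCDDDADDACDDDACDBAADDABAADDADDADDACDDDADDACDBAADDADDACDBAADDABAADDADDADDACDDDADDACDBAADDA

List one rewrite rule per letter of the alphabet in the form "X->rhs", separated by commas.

  step 1 ⇒ step 2: DACDCD ⇒ DDA·CD·BAA·DDA·BAA·DDA
    A ↦ CD
    C ↦ BAA
    D ↦ DDA
  step 0 ⇒ step 1: BAA ⇒ DA·CD·CD
    B ↦ DA

A->CD, B->DA, C->BAA, D->DDA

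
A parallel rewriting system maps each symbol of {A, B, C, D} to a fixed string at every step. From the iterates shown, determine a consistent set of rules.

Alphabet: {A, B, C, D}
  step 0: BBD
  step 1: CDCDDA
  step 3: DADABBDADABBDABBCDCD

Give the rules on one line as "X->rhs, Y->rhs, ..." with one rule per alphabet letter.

A->BB, B->CD, C->D, D->DA

  step 0 ⇒ step 1: BBD ⇒ CD·CD·DA
    B ↦ CD
    D ↦ DA
    A ↦ BB  (constrained at step 1)
    C ↦ D  (constrained at step 1)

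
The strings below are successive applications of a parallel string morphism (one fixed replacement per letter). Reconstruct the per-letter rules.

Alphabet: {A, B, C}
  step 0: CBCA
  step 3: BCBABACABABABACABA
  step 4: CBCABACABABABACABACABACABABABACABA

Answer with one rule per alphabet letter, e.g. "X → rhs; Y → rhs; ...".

A->ABA, B->C, C->B

  step 3 ⇒ step 4: BCBABACABABABACABA ⇒ C·B·C·ABA·C·ABA·B·ABA·C·ABA·C·ABA·C·ABA·B·ABA·C·ABA
    A ↦ ABA
    B ↦ C
    C ↦ B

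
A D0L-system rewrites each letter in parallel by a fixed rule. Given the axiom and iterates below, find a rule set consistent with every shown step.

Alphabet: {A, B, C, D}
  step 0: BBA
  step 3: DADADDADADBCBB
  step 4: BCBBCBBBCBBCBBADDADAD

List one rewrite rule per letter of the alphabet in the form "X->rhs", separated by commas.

  step 3 ⇒ step 4: DADADDADADBCBB ⇒ B·CB·B·CB·B·B·CB·B·CB·B·AD·D·AD·AD
    A ↦ CB
    B ↦ AD
    C ↦ D
    D ↦ B

A->CB, B->AD, C->D, D->B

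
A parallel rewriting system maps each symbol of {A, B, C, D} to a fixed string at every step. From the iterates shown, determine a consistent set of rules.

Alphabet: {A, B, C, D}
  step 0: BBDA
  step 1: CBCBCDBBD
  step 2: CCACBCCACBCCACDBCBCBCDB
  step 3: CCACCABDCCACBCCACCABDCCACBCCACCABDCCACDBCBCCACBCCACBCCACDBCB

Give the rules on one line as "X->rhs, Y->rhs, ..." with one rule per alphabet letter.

  step 2 ⇒ step 3: CCACBCCACBCCACDBCBCBCDB ⇒ CCA·CCA·BD·CCA·CB·CCA·CCA·BD·CCA·CB·CCA·CCA·BD·CCA·CDB·CB·CCA·CB·CCA·CB·CCA·CDB·CB
    A ↦ BD
    B ↦ CB
    C ↦ CCA
    D ↦ CDB

A->BD, B->CB, C->CCA, D->CDB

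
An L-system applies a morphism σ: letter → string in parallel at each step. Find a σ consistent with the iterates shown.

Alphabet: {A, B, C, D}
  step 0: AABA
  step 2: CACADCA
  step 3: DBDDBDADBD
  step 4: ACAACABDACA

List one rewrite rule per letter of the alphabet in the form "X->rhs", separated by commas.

  step 3 ⇒ step 4: DBDDBDADBD ⇒ A·C·A·A·C·A·BD·A·C·A
    A ↦ BD
    B ↦ C
    D ↦ A
  step 2 ⇒ step 3: CACADCA ⇒ D·BD·D·BD·A·D·BD
    C ↦ D

A->BD, B->C, C->D, D->A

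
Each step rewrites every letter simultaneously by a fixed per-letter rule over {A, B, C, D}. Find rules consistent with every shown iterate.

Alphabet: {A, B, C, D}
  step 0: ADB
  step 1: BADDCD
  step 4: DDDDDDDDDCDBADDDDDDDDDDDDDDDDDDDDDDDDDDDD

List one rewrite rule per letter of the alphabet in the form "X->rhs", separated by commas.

A->BA, B->CD, C->D, D->DD

  step 0 ⇒ step 1: ADB ⇒ BA·DD·CD
    A ↦ BA
    B ↦ CD
    D ↦ DD
    C ↦ D  (constrained at step 1)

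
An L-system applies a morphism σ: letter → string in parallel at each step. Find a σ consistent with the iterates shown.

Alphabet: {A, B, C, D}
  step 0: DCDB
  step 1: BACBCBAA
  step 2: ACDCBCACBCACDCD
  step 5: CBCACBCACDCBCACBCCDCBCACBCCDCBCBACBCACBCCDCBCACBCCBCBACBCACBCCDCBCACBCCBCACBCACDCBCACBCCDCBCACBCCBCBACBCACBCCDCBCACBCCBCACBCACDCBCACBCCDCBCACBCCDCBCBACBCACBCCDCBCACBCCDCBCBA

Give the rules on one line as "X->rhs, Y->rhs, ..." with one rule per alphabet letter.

  step 1 ⇒ step 2: BACBCBAA ⇒ A·CD·CBC·A·CBC·A·CD·CD
    A ↦ CD
    B ↦ A
    C ↦ CBC
  step 0 ⇒ step 1: DCDB ⇒ BA·CBC·BA·A
    D ↦ BA

A->CD, B->A, C->CBC, D->BA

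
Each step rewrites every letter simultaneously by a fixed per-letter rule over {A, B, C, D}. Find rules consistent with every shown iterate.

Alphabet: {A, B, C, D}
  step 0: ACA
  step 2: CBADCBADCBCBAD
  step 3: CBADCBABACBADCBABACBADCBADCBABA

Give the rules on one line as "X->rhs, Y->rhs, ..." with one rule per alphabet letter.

  step 2 ⇒ step 3: CBADCBADCBCBAD ⇒ CBA·D·CB·ABA·CBA·D·CB·ABA·CBA·D·CBA·D·CB·ABA
    A ↦ CB
    B ↦ D
    C ↦ CBA
    D ↦ ABA

A->CB, B->D, C->CBA, D->ABA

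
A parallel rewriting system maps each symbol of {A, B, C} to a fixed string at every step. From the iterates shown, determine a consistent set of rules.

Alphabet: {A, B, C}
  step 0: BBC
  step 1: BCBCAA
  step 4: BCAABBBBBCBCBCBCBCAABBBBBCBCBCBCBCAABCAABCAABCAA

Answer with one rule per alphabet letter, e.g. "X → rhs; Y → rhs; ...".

A->BB, B->BC, C->AA

  step 0 ⇒ step 1: BBC ⇒ BC·BC·AA
    B ↦ BC
    C ↦ AA
    A ↦ BB  (constrained at step 1)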